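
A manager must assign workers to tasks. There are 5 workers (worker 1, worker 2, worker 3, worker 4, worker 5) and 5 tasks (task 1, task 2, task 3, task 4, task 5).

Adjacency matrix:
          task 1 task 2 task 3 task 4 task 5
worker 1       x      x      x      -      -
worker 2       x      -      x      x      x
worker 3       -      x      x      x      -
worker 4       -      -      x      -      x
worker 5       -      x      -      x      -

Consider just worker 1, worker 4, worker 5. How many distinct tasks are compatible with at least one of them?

The union of neighbours of {worker 1, worker 4, worker 5} is {task 1, task 2, task 3, task 4, task 5}, which has 5 elements.
Since |N(S)| = 5 ≥ |S| = 3, Hall's condition holds for this subset.

5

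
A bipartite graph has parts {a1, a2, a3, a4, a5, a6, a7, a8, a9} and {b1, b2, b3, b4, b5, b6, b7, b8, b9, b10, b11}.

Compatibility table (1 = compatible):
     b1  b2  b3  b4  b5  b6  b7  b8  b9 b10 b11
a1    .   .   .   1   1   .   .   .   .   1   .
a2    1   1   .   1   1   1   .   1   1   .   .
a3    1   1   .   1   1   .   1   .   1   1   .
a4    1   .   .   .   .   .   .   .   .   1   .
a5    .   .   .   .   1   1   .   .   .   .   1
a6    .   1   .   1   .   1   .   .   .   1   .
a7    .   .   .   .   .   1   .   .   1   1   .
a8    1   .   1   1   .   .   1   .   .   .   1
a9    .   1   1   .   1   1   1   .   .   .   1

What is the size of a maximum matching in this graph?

9

For example, pair a1-b4, a2-b6, a3-b5, a4-b10, a5-b11, a6-b2, a7-b9, a8-b1, a9-b7.
This saturates every left vertex, so 9 is the maximum.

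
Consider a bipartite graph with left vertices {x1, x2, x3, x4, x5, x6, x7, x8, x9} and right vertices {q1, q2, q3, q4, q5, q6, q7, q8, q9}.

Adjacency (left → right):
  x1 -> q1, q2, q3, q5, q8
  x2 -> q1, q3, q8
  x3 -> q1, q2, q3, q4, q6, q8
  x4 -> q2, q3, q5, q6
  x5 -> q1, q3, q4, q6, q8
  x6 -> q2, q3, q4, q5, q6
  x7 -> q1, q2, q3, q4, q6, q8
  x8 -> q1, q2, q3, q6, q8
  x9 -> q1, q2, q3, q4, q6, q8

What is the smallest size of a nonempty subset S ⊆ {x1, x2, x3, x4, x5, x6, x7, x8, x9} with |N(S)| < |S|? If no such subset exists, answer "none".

8

Take S = {x1, x2, x3, x4, x5, x6, x7, x8}. Its neighbourhood is {q1, q2, q3, q4, q5, q6, q8}, so |N(S)| = 7 < |S| = 8.
Every subset of size less than 8 has at least as many neighbours as members, so 8 is the minimum.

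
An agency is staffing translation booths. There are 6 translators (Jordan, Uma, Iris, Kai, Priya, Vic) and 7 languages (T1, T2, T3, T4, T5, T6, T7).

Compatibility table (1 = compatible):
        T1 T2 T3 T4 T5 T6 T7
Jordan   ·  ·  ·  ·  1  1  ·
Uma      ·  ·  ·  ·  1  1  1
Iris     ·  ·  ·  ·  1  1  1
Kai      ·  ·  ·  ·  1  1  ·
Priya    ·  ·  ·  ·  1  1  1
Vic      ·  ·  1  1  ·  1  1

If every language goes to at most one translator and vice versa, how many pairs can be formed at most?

For example, pair Jordan–T5, Uma–T6, Iris–T7, Vic–T4.
The set {Jordan, Uma, Iris, Kai, Priya} has only 3 neighbours ({T5, T6, T7}), so by Hall's theorem at most 4 of the 6 translators can be matched.

4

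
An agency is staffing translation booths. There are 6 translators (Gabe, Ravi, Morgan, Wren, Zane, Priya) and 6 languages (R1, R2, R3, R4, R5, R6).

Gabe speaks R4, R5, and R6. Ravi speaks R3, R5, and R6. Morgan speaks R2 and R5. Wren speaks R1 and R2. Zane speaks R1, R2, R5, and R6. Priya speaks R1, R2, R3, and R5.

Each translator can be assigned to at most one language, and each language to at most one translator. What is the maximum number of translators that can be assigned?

One maximum matching: Gabe-R4, Ravi-R6, Morgan-R2, Wren-R1, Zane-R5, Priya-R3.
This saturates every translator, so 6 is the maximum.

6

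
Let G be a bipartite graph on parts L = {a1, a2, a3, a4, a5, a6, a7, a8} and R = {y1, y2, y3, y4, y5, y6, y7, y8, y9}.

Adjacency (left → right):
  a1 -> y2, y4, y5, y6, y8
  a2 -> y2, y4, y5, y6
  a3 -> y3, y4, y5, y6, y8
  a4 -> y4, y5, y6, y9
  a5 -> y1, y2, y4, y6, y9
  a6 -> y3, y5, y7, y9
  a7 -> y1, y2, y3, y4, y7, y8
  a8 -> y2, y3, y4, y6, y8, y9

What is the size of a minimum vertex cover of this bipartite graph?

The 8 edges a1–y8, a2–y2, a3–y3, a4–y5, a5–y9, a6–y7, a7–y4, a8–y6 form a matching, so any vertex cover needs at least 8 vertices (one per matched edge).
Conversely {a1, a2, a3, a4, a5, a6, a7, a8} meets every edge and has exactly 8 vertices, so 8 is optimal.

8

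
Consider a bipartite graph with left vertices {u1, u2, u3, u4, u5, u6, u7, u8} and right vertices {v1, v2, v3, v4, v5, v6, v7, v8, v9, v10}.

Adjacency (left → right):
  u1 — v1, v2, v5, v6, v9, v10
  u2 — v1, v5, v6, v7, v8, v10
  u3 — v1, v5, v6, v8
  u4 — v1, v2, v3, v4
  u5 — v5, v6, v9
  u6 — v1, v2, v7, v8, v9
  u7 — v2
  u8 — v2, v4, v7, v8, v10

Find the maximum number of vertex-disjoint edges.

For example, pair u1-v6, u2-v1, u3-v8, u4-v4, u5-v5, u6-v9, u7-v2, u8-v10.
This saturates every left vertex, so 8 is the maximum.

8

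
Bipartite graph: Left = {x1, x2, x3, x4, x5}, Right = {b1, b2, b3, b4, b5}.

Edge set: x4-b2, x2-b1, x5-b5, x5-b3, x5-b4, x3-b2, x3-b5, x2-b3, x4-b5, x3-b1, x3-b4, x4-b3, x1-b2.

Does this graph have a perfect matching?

Yes

A valid assignment of size 5: x1–b2, x2–b1, x3–b4, x4–b5, x5–b3.
Every left vertex is matched, so this is a perfect matching.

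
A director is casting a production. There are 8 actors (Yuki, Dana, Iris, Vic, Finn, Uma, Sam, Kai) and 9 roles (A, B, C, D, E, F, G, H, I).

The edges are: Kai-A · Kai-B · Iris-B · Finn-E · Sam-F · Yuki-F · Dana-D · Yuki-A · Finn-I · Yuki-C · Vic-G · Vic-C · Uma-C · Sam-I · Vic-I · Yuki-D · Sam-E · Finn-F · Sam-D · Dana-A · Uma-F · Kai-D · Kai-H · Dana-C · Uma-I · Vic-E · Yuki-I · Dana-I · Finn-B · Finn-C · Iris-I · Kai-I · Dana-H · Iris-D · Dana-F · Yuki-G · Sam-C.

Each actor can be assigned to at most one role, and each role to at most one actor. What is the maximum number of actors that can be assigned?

One maximum matching: Yuki→G, Dana→H, Iris→D, Vic→C, Finn→B, Uma→F, Sam→E, Kai→A.
All 8 actors are matched, so no larger matching exists.

8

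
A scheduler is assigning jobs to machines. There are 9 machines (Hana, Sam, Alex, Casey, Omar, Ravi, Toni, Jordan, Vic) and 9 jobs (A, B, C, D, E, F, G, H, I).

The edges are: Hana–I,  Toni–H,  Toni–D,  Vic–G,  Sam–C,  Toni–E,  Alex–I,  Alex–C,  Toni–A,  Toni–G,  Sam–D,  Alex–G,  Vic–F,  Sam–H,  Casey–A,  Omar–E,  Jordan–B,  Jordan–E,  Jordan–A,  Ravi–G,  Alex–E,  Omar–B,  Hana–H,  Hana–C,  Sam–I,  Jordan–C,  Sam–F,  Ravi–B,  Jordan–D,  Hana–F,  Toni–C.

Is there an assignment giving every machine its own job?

Yes

One maximum matching: Hana-C, Sam-H, Alex-I, Casey-A, Omar-E, Ravi-B, Toni-G, Jordan-D, Vic-F.
All 9 machines are covered.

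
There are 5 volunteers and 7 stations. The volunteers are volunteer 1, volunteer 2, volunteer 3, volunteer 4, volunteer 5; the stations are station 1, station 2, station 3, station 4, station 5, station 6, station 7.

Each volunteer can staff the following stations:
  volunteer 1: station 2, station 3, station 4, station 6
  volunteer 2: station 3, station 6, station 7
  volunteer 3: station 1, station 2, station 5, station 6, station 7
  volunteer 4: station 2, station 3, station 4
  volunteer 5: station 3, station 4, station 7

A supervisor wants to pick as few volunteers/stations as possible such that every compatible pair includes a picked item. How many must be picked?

The 5 edges volunteer 1–station 2, volunteer 2–station 7, volunteer 3–station 6, volunteer 4–station 4, volunteer 5–station 3 form a matching, so any vertex cover needs at least 5 vertices (one per matched edge).
Conversely {volunteer 1, volunteer 2, volunteer 3, volunteer 4, volunteer 5} meets every edge and has exactly 5 vertices, so 5 is optimal.

5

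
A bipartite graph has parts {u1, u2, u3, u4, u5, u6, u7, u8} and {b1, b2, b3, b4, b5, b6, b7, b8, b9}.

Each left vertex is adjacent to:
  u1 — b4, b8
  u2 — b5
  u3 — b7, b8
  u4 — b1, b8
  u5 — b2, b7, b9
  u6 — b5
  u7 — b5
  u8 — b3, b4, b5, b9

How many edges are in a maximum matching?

6

For example, pair u1-b4, u2-b5, u3-b8, u4-b1, u5-b7, u8-b3.
The set {u2, u6, u7} has only 1 neighbour ({b5}), so by Hall's theorem at most 6 of the 8 left vertices can be matched.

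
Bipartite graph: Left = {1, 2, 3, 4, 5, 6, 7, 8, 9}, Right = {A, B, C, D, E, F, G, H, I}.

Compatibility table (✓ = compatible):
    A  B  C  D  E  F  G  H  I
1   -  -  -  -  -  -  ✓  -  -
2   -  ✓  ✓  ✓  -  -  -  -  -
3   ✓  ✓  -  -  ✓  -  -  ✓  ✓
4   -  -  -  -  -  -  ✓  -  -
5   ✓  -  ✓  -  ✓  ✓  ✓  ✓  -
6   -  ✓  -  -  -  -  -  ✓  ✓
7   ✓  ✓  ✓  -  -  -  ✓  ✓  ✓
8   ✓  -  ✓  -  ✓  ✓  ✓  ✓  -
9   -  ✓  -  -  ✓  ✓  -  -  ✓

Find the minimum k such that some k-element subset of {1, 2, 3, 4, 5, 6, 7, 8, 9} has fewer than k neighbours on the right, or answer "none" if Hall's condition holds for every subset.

Take S = {1, 4}. Its neighbourhood is {G}, so |N(S)| = 1 < |S| = 2.
No single vertex violates Hall's condition since each has at least one neighbour, so 2 is the minimum.

2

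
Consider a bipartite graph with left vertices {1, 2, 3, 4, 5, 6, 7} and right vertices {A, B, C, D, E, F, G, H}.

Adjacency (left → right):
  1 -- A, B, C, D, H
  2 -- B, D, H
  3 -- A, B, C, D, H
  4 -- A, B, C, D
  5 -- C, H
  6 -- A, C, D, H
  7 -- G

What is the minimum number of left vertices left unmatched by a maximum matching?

For example, pair 1-H, 2-D, 3-A, 4-B, 5-C, 7-G.
The set {1, 2, 3, 4, 5, 6} has only 5 neighbours ({A, B, C, D, H}), so by Hall's theorem at most 6 of the 7 left vertices can be matched.
That matches 6 of the 7, leaving 1 unmatched; no matching can do better.

1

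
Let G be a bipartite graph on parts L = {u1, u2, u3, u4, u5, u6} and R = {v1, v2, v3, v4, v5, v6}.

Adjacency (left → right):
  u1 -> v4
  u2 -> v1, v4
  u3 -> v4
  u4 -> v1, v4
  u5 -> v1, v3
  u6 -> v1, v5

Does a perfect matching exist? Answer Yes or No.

The set {u1, u2, u3, u4} has only 2 neighbours ({v1, v4}), so by Hall's theorem at most 4 of the 6 left vertices can be matched.
Hence no matching covers every left vertex.

No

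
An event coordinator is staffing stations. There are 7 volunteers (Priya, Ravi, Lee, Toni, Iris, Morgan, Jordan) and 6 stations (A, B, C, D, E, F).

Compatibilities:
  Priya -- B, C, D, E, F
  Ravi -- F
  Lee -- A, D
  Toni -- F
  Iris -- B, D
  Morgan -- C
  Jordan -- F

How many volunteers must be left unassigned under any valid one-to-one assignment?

For example, pair Priya-E, Ravi-F, Lee-D, Iris-B, Morgan-C.
The set {Ravi, Toni, Jordan} has only 1 neighbour ({F}), so by Hall's theorem at most 5 of the 7 volunteers can be matched.
That matches 5 of the 7, leaving 2 unmatched; no matching can do better.

2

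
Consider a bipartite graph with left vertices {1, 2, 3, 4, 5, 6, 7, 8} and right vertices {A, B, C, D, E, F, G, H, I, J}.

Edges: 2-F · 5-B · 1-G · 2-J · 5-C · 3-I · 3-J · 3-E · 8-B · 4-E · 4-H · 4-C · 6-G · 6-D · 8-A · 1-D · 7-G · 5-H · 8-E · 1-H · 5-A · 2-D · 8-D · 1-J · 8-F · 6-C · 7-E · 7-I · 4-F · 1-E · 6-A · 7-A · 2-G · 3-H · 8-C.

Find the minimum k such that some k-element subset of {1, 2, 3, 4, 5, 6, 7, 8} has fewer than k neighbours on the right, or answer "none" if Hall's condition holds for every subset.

A matching saturating every left vertex exists, for instance 1→J, 2→D, 3→E, 4→H, 5→B, 6→G, 7→I, 8→A.
By Hall's marriage theorem, this means |N(S)| ≥ |S| for every subset S, so no violating subset exists.

none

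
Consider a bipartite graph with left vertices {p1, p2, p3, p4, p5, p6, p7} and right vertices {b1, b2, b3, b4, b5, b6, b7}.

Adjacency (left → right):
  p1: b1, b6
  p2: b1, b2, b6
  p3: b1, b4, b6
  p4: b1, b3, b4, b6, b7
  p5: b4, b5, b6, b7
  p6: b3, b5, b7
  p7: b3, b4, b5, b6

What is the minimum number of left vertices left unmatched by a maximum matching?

0

One maximum matching: p1-b6, p2-b2, p3-b4, p4-b1, p5-b5, p6-b7, p7-b3.
This saturates every left vertex, so 7 is the maximum.
That matches 7 of the 7, leaving 0 unmatched; no matching can do better.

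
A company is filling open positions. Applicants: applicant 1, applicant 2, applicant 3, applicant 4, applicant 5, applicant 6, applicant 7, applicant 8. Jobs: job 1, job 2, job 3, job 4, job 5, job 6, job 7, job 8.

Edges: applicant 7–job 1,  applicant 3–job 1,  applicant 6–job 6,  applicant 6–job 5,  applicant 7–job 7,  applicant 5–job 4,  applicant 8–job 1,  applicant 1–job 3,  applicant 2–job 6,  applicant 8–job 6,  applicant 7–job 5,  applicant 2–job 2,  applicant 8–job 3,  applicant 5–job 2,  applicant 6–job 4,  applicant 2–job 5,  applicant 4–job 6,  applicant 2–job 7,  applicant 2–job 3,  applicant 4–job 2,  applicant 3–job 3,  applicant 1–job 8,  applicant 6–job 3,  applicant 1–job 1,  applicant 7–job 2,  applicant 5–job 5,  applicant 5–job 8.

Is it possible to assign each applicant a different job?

Yes

For example, pair applicant 1→job 8, applicant 2→job 7, applicant 3→job 1, applicant 4→job 2, applicant 5→job 4, applicant 6→job 6, applicant 7→job 5, applicant 8→job 3.
Every applicant is matched, so this is a perfect matching.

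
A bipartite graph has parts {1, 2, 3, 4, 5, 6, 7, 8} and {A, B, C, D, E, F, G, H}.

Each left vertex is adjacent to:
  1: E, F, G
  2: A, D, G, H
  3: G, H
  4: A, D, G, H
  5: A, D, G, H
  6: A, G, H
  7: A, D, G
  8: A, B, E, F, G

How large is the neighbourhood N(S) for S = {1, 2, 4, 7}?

6

The union of neighbours of {1, 2, 4, 7} is {A, D, E, F, G, H}, which has 6 elements.
Since |N(S)| = 6 ≥ |S| = 4, Hall's condition holds for this subset.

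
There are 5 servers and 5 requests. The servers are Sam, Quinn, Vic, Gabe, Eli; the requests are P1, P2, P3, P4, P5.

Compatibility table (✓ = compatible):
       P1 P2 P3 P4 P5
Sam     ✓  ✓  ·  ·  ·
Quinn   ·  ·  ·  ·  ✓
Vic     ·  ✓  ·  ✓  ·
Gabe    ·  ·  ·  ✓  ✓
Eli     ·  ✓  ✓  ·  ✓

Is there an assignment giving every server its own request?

Yes

One maximum matching: Sam–P1, Quinn–P5, Vic–P2, Gabe–P4, Eli–P3.
Every server is matched, so this is a perfect matching.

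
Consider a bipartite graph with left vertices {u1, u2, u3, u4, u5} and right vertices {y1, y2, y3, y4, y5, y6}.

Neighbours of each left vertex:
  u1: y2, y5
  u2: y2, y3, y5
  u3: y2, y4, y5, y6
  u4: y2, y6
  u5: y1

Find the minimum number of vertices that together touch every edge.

A maximum matching has 5 edges (e.g. u1–y5, u2–y3, u3–y6, u4–y2, u5–y1).
By König's theorem the minimum vertex cover has the same size. One such cover is {u1, u2, u3, u4, u5}.

5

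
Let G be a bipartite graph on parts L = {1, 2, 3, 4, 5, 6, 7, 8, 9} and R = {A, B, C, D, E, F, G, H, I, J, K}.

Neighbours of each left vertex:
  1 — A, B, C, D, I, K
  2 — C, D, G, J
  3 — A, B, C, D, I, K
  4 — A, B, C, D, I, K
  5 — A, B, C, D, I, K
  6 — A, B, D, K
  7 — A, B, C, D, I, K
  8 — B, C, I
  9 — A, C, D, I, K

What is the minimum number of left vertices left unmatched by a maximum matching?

2

One maximum matching: 1→C, 2→J, 3→K, 4→I, 5→B, 6→D, 7→A.
The set {1, 3, 4, 5, 6, 7, 8, 9} has only 6 neighbours ({A, B, C, D, I, K}), so by Hall's theorem at most 7 of the 9 left vertices can be matched.
That matches 7 of the 9, leaving 2 unmatched; no matching can do better.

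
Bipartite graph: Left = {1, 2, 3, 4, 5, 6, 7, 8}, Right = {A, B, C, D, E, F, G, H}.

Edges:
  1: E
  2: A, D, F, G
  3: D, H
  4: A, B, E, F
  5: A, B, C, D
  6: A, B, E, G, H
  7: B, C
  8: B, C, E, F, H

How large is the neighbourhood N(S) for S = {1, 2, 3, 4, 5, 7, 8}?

The union of neighbours of {1, 2, 3, 4, 5, 7, 8} is {A, B, C, D, E, F, G, H}, which has 8 elements.
Since |N(S)| = 8 ≥ |S| = 7, Hall's condition holds for this subset.

8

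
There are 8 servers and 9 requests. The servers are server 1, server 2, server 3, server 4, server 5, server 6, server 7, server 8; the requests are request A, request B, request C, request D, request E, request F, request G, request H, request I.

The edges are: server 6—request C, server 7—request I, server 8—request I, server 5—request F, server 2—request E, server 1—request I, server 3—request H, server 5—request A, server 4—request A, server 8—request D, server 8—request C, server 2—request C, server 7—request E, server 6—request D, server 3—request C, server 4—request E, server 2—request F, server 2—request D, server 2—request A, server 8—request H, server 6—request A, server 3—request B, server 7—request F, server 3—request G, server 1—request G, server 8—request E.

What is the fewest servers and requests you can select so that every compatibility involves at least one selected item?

{server 1, server 2, server 3, server 4, server 5, server 6, server 7, server 8} is a vertex cover of size 8: every edge has an endpoint in this set.
No smaller cover exists because server 1–request G, server 2–request C, server 3–request H, server 4–request A, server 5–request F, server 6–request D, server 7–request I, server 8–request E is a matching of size 8, and a cover must include an endpoint of each of these disjoint edges (König's theorem).

8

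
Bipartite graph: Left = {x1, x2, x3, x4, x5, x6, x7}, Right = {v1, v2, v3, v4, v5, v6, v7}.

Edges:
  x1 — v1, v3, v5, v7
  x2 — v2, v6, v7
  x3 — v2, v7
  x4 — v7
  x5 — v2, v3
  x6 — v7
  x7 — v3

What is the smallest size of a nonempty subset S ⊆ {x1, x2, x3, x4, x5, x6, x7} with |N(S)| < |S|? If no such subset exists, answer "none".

2

Take S = {x4, x6}. Its neighbourhood is {v7}, so |N(S)| = 1 < |S| = 2.
No single vertex violates Hall's condition since each has at least one neighbour, so 2 is the minimum.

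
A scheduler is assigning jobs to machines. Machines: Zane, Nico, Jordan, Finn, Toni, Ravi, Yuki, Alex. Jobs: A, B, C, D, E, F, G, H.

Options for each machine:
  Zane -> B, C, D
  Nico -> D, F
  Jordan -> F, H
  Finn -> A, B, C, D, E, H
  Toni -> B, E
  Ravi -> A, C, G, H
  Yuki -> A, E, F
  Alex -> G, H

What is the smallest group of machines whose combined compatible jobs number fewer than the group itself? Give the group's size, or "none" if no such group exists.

A matching saturating every machine exists, for instance Zane→B, Nico→D, Jordan→H, Finn→A, Toni→E, Ravi→C, Yuki→F, Alex→G.
By Hall's marriage theorem, this means |N(S)| ≥ |S| for every subset S, so no violating subset exists.

none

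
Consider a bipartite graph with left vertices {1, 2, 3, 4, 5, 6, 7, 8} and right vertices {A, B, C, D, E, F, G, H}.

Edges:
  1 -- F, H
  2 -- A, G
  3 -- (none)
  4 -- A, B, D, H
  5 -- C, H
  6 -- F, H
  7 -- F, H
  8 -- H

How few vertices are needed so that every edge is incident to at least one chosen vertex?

5

{2, 4, 5, F, H} is a vertex cover of size 5: every edge has an endpoint in this set.
No smaller cover exists because 1–H, 2–G, 4–B, 5–C, 6–F is a matching of size 5, and a cover must include an endpoint of each of these disjoint edges (König's theorem).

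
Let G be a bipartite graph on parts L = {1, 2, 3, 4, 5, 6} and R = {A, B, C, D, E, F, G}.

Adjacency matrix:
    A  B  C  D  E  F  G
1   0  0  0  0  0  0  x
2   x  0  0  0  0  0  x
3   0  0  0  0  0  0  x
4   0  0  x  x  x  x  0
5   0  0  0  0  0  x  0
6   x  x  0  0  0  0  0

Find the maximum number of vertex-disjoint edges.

One maximum matching: 1→G, 2→A, 4→E, 5→F, 6→B.
The set {1, 3} has only 1 neighbour ({G}), so by Hall's theorem at most 5 of the 6 left vertices can be matched.

5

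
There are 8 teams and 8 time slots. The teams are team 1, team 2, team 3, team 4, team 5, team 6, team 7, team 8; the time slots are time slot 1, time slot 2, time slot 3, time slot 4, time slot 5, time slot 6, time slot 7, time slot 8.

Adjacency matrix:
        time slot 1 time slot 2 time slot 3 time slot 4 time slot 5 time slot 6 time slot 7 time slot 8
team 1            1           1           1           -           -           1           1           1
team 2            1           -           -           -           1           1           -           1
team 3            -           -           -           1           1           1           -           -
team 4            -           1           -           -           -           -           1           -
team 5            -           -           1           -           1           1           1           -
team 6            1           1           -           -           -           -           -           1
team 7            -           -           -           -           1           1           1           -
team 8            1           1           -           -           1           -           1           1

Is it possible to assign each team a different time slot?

Yes

For example, pair team 1–time slot 7, team 2–time slot 6, team 3–time slot 4, team 4–time slot 2, team 5–time slot 3, team 6–time slot 1, team 7–time slot 5, team 8–time slot 8.
All 8 teams are covered.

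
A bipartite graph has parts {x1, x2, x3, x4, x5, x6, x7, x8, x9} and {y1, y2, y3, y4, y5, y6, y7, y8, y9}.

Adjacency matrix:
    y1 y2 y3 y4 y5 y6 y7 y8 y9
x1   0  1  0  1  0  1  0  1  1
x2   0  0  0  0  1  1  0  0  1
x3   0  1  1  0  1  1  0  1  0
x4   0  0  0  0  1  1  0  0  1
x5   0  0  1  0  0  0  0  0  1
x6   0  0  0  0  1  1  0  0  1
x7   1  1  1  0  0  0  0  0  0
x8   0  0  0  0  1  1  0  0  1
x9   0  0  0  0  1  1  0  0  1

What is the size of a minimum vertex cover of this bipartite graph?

7

The 7 edges x1–y4, x2–y9, x3–y8, x4–y5, x5–y3, x6–y6, x7–y1 form a matching, so any vertex cover needs at least 7 vertices (one per matched edge).
Conversely {x1, x3, x5, x7, y5, y6, y9} meets every edge and has exactly 7 vertices, so 7 is optimal.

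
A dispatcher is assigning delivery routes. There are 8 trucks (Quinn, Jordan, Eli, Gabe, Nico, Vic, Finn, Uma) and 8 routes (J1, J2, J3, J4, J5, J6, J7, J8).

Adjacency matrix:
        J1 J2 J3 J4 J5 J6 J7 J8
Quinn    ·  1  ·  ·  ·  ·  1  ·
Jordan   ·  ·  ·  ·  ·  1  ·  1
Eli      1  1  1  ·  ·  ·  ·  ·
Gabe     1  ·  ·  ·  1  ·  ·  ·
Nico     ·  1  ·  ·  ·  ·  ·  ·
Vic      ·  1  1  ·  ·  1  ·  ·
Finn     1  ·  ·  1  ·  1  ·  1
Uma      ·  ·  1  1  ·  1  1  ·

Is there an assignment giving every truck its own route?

Yes

For example, pair Quinn–J7, Jordan–J8, Eli–J1, Gabe–J5, Nico–J2, Vic–J6, Finn–J4, Uma–J3.
Every truck is matched, so this is a perfect matching.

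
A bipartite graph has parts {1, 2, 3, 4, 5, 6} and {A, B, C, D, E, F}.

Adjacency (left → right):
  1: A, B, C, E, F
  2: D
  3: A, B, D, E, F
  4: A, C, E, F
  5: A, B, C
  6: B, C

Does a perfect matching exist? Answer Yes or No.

Yes

One maximum matching: 1-A, 2-D, 3-F, 4-E, 5-C, 6-B.
All 6 left vertices are covered.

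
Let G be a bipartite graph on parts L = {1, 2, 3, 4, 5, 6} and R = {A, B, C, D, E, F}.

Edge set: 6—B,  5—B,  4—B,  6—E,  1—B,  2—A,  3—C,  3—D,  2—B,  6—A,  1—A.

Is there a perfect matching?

The set {1, 2, 4, 5} has only 2 neighbours ({A, B}), so by Hall's theorem at most 4 of the 6 left vertices can be matched.
Hence no matching covers every left vertex.

No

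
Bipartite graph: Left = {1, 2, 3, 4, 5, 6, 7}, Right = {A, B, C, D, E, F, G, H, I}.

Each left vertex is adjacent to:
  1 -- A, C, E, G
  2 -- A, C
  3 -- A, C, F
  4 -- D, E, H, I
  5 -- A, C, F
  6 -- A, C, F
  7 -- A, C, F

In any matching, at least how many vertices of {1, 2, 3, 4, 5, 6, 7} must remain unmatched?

A valid assignment of size 5: 1→E, 2→A, 3→C, 4→D, 5→F.
The set {2, 3, 5, 6, 7} has only 3 neighbours ({A, C, F}), so by Hall's theorem at most 5 of the 7 left vertices can be matched.
That matches 5 of the 7, leaving 2 unmatched; no matching can do better.

2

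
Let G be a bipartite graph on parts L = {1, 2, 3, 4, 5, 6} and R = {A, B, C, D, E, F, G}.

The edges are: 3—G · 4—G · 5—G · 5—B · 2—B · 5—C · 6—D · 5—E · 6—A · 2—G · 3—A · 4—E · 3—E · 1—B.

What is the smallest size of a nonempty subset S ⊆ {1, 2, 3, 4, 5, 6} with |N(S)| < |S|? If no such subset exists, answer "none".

none

A matching saturating every left vertex exists, for instance 1→B, 2→G, 3→A, 4→E, 5→C, 6→D.
By Hall's marriage theorem, this means |N(S)| ≥ |S| for every subset S, so no violating subset exists.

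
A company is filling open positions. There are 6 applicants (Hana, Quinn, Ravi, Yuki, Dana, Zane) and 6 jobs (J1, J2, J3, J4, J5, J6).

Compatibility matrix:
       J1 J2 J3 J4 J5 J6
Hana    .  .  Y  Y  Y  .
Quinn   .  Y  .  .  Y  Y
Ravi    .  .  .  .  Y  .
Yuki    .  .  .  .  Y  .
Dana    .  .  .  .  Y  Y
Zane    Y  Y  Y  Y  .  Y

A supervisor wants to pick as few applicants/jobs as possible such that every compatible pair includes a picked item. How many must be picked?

5

{Hana, Quinn, Dana, Zane, J5} is a vertex cover of size 5: every edge has an endpoint in this set.
No smaller cover exists because Hana–J3, Quinn–J2, Ravi–J5, Dana–J6, Zane–J1 is a matching of size 5, and a cover must include an endpoint of each of these disjoint edges (König's theorem).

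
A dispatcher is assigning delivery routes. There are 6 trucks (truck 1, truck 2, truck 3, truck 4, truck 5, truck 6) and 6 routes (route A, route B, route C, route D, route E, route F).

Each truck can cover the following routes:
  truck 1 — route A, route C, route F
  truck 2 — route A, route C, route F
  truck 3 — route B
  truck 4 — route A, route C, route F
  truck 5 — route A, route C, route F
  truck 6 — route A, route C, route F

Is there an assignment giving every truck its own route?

No

The set {truck 1, truck 2, truck 4, truck 5, truck 6} has only 3 neighbours ({route A, route C, route F}), so by Hall's theorem at most 4 of the 6 trucks can be matched.
Hence no matching covers every truck.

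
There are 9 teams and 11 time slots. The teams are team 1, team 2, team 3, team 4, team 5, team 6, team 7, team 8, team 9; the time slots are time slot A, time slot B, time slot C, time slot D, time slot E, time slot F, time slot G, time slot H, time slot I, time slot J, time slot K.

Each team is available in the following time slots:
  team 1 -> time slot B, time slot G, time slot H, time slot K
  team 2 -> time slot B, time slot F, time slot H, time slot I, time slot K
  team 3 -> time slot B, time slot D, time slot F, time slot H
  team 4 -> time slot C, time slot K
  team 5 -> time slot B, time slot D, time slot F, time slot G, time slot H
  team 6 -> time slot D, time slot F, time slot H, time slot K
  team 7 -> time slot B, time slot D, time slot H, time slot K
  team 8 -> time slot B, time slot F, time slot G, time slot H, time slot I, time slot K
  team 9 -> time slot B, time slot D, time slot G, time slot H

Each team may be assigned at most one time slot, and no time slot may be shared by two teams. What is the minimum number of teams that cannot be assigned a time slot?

1

For example, pair team 1–time slot K, team 2–time slot I, team 3–time slot H, team 4–time slot C, team 5–time slot B, team 6–time slot F, team 7–time slot D, team 8–time slot G.
The set {team 1, team 2, team 3, team 5, team 6, team 7, team 8, team 9} has only 7 neighbours ({time slot B, time slot D, time slot F, time slot G, time slot H, time slot I, time slot K}), so by Hall's theorem at most 8 of the 9 teams can be matched.
That matches 8 of the 9, leaving 1 unmatched; no matching can do better.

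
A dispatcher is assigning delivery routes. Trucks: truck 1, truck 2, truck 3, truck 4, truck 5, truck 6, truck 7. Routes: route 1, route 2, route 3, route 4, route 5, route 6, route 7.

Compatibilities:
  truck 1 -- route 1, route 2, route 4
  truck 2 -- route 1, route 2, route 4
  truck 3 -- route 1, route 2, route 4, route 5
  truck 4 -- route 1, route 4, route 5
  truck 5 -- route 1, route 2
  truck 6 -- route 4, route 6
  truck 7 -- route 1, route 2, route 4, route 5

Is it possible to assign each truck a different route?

No

The set {truck 1, truck 2, truck 3, truck 4, truck 5, truck 7} has only 4 neighbours ({route 1, route 2, route 4, route 5}), so by Hall's theorem at most 5 of the 7 trucks can be matched.
Hence no matching covers every truck.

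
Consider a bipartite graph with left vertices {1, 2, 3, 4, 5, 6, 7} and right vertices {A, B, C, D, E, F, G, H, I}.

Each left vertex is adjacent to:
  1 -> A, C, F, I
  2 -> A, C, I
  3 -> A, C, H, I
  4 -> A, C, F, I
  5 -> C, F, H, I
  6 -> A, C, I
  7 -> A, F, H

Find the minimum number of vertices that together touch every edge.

{A, C, F, H, I} is a vertex cover of size 5: every edge has an endpoint in this set.
No smaller cover exists because 1–I, 2–A, 3–H, 4–C, 5–F is a matching of size 5, and a cover must include an endpoint of each of these disjoint edges (König's theorem).

5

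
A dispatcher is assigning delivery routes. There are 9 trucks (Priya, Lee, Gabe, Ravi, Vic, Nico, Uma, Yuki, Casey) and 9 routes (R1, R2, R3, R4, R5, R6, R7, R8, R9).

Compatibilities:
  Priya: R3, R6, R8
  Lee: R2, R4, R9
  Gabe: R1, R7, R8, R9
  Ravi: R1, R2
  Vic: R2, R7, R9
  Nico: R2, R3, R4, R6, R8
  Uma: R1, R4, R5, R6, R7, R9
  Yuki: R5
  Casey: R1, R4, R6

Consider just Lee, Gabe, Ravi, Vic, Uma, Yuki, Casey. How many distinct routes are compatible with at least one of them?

The union of neighbours of {Lee, Gabe, Ravi, Vic, Uma, Yuki, Casey} is {R1, R2, R4, R5, R6, R7, R8, R9}, which has 8 elements.
Since |N(S)| = 8 ≥ |S| = 7, Hall's condition holds for this subset.

8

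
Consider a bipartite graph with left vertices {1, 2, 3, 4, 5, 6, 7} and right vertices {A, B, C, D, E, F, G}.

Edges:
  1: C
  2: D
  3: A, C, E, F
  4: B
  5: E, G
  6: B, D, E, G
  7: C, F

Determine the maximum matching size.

7

A valid assignment of size 7: 1–C, 2–D, 3–A, 4–B, 5–G, 6–E, 7–F.
This saturates every left vertex, so 7 is the maximum.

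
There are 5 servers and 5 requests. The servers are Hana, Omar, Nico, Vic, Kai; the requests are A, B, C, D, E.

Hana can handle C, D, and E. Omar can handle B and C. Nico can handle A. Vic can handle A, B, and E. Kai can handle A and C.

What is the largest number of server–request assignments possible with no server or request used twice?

A valid assignment of size 5: Hana-D, Omar-B, Nico-A, Vic-E, Kai-C.
All 5 servers are matched, so no larger matching exists.

5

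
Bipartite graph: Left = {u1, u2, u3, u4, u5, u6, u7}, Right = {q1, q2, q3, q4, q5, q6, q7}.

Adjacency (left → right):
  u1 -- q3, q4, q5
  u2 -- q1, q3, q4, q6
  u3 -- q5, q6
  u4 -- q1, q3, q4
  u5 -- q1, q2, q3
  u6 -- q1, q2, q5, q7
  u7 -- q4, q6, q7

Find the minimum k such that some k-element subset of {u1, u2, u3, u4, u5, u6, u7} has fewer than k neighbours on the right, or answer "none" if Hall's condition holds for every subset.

none

A matching saturating every left vertex exists, for instance u1→q3, u2→q4, u3→q5, u4→q1, u5→q2, u6→q7, u7→q6.
By Hall's marriage theorem, this means |N(S)| ≥ |S| for every subset S, so no violating subset exists.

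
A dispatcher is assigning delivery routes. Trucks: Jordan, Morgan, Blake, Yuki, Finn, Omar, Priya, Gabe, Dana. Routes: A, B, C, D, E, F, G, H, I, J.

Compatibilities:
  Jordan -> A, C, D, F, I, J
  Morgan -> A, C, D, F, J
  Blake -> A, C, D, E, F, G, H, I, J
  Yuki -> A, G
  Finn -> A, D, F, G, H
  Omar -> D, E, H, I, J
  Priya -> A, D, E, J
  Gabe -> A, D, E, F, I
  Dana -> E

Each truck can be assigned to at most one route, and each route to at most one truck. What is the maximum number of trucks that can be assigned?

9

A valid assignment of size 9: Jordan–I, Morgan–C, Blake–J, Yuki–A, Finn–G, Omar–H, Priya–D, Gabe–F, Dana–E.
This saturates every truck, so 9 is the maximum.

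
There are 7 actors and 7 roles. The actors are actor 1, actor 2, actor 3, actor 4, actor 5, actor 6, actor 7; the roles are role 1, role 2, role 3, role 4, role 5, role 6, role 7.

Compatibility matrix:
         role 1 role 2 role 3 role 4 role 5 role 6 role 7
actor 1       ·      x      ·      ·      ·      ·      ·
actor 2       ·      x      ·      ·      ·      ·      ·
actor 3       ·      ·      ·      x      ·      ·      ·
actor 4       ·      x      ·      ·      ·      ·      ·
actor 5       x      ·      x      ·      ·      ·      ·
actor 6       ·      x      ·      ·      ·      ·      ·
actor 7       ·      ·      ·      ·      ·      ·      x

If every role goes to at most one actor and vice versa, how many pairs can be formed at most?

A valid assignment of size 4: actor 1–role 2, actor 3–role 4, actor 5–role 3, actor 7–role 7.
The set {actor 1, actor 2, actor 4, actor 6} has only 1 neighbour ({role 2}), so by Hall's theorem at most 4 of the 7 actors can be matched.

4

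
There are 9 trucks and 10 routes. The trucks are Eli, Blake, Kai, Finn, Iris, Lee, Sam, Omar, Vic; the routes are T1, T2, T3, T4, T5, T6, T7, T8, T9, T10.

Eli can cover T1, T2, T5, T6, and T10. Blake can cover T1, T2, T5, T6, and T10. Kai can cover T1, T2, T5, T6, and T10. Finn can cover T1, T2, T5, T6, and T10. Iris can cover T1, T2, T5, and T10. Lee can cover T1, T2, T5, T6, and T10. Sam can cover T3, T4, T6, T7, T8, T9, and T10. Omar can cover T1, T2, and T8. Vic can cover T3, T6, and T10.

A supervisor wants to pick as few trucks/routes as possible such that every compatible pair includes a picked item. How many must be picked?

{Sam, Omar, Vic, T1, T2, T5, T6, T10} is a vertex cover of size 8: every edge has an endpoint in this set.
No smaller cover exists because Eli–T1, Blake–T6, Kai–T5, Finn–T10, Iris–T2, Sam–T7, Omar–T8, Vic–T3 is a matching of size 8, and a cover must include an endpoint of each of these disjoint edges (König's theorem).

8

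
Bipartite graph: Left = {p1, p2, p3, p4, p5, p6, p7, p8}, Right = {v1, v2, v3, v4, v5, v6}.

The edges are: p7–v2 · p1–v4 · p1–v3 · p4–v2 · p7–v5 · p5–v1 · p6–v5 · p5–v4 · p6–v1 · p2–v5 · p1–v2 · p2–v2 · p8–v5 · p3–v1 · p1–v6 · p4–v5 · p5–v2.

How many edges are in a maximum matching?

For example, pair p1–v6, p2–v5, p3–v1, p4–v2, p5–v4.
The set {p2, p3, p4, p6, p7, p8} has only 3 neighbours ({v1, v2, v5}), so by Hall's theorem at most 5 of the 8 left vertices can be matched.

5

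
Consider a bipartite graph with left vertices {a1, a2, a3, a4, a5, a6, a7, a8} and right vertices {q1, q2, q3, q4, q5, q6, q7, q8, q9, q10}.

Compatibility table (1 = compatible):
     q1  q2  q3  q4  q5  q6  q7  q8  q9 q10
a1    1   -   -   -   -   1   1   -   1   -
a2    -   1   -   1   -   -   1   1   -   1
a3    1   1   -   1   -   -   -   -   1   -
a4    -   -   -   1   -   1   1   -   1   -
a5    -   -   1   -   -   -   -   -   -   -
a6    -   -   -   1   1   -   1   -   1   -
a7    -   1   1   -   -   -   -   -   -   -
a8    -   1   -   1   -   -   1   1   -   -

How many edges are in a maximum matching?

8

For example, pair a1–q6, a2–q7, a3–q4, a4–q9, a5–q3, a6–q5, a7–q2, a8–q8.
This saturates every left vertex, so 8 is the maximum.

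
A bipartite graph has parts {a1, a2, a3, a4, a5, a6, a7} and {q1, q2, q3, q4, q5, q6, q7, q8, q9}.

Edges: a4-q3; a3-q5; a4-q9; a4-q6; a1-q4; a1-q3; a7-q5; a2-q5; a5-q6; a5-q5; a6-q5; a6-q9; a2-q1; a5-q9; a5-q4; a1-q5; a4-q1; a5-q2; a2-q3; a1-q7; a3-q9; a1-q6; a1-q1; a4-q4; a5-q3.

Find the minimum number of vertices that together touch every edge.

{a1, a2, a4, a5, q5, q9} is a vertex cover of size 6: every edge has an endpoint in this set.
No smaller cover exists because a1–q7, a2–q3, a3–q9, a4–q4, a5–q6, a6–q5 is a matching of size 6, and a cover must include an endpoint of each of these disjoint edges (König's theorem).

6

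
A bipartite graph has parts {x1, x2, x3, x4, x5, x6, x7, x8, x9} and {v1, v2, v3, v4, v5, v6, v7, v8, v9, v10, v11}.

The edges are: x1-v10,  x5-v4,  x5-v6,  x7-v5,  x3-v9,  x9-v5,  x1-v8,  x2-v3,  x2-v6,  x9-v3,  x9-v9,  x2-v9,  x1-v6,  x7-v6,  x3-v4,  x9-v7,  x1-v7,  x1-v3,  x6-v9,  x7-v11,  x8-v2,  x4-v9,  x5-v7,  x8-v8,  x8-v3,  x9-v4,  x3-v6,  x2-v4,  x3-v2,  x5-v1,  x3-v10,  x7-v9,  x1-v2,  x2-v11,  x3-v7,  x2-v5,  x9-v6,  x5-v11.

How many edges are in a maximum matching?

8

A valid assignment of size 8: x1→v10, x2→v11, x3→v2, x4→v9, x5→v6, x7→v5, x8→v8, x9→v3.
The set {x4, x6} has only 1 neighbour ({v9}), so by Hall's theorem at most 8 of the 9 left vertices can be matched.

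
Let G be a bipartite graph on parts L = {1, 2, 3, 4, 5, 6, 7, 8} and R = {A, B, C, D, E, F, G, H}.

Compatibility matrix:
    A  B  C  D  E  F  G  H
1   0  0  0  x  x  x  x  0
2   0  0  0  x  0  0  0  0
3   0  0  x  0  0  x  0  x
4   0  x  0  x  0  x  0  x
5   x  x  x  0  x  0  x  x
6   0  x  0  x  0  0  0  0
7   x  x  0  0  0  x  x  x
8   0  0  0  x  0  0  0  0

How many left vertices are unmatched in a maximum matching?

For example, pair 1→E, 2→D, 3→C, 4→F, 5→A, 6→B, 7→G.
The set {2, 8} has only 1 neighbour ({D}), so by Hall's theorem at most 7 of the 8 left vertices can be matched.
That matches 7 of the 8, leaving 1 unmatched; no matching can do better.

1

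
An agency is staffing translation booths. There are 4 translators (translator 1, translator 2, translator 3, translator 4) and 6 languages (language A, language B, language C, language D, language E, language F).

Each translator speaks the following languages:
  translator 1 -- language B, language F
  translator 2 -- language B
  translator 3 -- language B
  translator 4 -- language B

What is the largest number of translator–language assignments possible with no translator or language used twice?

2

For example, pair translator 1–language F, translator 2–language B.
The set {translator 2, translator 3, translator 4} has only 1 neighbour ({language B}), so by Hall's theorem at most 2 of the 4 translators can be matched.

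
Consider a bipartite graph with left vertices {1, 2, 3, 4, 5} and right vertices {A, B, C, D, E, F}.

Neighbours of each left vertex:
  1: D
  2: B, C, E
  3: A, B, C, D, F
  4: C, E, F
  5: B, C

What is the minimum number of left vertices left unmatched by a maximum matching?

A valid assignment of size 5: 1-D, 2-E, 3-A, 4-C, 5-B.
This saturates every left vertex, so 5 is the maximum.
That matches 5 of the 5, leaving 0 unmatched; no matching can do better.

0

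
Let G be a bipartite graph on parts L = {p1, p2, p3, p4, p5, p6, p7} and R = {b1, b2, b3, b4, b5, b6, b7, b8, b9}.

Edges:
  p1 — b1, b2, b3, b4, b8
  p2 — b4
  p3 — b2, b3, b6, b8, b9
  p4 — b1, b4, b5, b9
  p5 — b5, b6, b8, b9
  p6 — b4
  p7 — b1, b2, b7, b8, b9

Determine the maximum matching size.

6

One maximum matching: p1→b1, p2→b4, p3→b8, p4→b9, p5→b5, p7→b7.
The set {p2, p6} has only 1 neighbour ({b4}), so by Hall's theorem at most 6 of the 7 left vertices can be matched.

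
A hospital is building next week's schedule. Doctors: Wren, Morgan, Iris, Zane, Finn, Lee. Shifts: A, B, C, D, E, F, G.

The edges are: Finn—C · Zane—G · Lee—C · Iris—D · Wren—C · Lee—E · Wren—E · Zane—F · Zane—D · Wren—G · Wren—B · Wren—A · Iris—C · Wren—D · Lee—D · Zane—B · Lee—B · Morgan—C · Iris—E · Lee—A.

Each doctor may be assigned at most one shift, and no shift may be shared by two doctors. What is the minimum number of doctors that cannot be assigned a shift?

One maximum matching: Wren→G, Morgan→C, Iris→E, Zane→B, Lee→A.
The set {Morgan, Finn} has only 1 neighbour ({C}), so by Hall's theorem at most 5 of the 6 doctors can be matched.
That matches 5 of the 6, leaving 1 unmatched; no matching can do better.

1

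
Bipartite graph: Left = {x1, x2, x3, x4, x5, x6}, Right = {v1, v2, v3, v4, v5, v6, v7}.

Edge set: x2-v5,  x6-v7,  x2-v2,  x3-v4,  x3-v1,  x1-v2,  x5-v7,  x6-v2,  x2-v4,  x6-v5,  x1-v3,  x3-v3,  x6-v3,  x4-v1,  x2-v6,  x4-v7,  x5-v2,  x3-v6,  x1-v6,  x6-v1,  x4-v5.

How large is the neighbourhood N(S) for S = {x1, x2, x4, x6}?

7

The union of neighbours of {x1, x2, x4, x6} is {v1, v2, v3, v4, v5, v6, v7}, which has 7 elements.
Since |N(S)| = 7 ≥ |S| = 4, Hall's condition holds for this subset.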